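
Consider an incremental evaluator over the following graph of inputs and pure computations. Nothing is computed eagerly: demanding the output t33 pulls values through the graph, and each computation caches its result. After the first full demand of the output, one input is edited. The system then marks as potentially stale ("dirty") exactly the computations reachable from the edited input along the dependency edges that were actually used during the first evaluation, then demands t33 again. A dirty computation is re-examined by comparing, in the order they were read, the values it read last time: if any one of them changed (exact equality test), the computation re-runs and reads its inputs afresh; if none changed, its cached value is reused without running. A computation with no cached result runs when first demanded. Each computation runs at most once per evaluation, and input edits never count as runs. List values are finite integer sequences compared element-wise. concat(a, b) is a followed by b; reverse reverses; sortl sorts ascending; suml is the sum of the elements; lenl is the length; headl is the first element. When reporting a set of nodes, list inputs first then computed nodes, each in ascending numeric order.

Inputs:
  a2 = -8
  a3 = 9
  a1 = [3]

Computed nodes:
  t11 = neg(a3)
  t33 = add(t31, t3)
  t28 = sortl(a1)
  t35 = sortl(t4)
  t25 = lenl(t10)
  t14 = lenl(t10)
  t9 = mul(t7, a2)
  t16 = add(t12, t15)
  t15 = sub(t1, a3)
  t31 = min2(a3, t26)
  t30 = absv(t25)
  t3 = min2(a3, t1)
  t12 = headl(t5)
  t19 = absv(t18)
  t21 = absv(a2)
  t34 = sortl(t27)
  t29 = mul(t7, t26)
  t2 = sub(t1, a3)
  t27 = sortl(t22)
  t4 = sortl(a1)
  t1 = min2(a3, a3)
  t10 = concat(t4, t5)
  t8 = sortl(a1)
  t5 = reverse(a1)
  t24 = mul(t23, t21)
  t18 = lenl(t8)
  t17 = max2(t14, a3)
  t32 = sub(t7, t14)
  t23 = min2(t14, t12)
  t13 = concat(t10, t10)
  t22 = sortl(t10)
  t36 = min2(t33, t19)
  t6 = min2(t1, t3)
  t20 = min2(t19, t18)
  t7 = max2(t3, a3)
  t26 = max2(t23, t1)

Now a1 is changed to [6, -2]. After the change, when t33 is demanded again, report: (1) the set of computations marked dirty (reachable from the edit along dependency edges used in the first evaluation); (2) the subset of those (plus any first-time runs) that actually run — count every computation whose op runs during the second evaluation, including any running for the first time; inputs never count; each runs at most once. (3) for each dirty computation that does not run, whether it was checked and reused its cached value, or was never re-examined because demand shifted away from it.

Dirty set: t4, t5, t10, t12, t14, t23, t26, t31, t33.
Run set: t4, t5, t10, t12, t14, t23, t26 (7 run).
Re-examined without running (cache reused): t31, t33.
The important point: t26 recomputes to an identical value, and the output ends up unchanged.

Initial pass — values computed on the first demand:
  t1 = min2(9, 9) = 9
  t3 = min2(9, 9) = 9
  t4 = sortl([3]) = [3]
  t5 = reverse([3]) = [3]
  t10 = concat([3], [3]) = [3, 3]
  t12 = headl([3]) = 3
  t14 = lenl([3, 3]) = 2
  t23 = min2(2, 3) = 2
  t26 = max2(2, 9) = 9
  t31 = min2(9, 9) = 9
  t33 = add(9, 9) = 18

Second demand — change propagation:
  t4: re-runs because a1 [3]->[6, -2]; new result [-2, 6].
  t5: re-runs because a1 [3]->[6, -2]; new result [-2, 6].
  t10: re-runs because t4 [3]->[-2, 6]; t5 [3]->[-2, 6]; new result [-2, 6, -2, 6].
  t12: re-runs because t5 [3]->[-2, 6]; new result -2.
  t14: re-runs because t10 [3, 3]->[-2, 6, -2, 6]; new result 4.
  t23: re-runs because t14 2->4; t12 3->-2; new result -2.
  t26: re-runs because t23 2->-2; new result 9 (unchanged).
  t31: re-examined; everything it read last time is the same (a3 unchanged, t26 unchanged) — cache 9 kept, no run.
  t33: re-examined; everything it read last time is the same (t31 unchanged, t3 unchanged) — cache 18 kept, no run.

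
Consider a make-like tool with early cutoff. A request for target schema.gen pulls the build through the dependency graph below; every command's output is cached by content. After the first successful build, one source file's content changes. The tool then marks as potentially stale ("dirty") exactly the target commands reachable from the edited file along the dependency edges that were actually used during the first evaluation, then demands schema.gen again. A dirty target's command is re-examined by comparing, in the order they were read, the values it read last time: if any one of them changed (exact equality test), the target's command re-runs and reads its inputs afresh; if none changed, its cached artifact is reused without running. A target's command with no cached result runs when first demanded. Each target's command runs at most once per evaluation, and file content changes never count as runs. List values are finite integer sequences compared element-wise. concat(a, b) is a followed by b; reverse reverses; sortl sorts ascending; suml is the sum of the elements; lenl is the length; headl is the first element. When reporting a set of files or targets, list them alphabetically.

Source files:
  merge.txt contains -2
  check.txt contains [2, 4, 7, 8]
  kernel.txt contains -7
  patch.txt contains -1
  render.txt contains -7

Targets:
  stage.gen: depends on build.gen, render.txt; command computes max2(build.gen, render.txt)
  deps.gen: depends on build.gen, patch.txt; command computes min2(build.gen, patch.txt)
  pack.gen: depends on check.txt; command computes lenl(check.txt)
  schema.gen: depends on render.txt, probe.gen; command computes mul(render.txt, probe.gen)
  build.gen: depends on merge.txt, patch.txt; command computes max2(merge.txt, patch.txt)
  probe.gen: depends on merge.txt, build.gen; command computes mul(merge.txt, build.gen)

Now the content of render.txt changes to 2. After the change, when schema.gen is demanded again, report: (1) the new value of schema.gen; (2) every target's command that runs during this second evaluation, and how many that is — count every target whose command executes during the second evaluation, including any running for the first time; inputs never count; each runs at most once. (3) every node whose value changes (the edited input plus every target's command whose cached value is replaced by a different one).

First demand of the output computes:
  build.gen = max2(-2, -1) = -1
  probe.gen = mul(-2, -1) = 2
  schema.gen = mul(-7, 2) = -14

After the edit, cleaning proceeds:
  schema.gen: a read changed (render.txt -7->2) — executes, giving 4.

Demanding schema.gen again yields 4.
1 target commands run: schema.gen.
The nodes whose values change: render.txt, schema.gen.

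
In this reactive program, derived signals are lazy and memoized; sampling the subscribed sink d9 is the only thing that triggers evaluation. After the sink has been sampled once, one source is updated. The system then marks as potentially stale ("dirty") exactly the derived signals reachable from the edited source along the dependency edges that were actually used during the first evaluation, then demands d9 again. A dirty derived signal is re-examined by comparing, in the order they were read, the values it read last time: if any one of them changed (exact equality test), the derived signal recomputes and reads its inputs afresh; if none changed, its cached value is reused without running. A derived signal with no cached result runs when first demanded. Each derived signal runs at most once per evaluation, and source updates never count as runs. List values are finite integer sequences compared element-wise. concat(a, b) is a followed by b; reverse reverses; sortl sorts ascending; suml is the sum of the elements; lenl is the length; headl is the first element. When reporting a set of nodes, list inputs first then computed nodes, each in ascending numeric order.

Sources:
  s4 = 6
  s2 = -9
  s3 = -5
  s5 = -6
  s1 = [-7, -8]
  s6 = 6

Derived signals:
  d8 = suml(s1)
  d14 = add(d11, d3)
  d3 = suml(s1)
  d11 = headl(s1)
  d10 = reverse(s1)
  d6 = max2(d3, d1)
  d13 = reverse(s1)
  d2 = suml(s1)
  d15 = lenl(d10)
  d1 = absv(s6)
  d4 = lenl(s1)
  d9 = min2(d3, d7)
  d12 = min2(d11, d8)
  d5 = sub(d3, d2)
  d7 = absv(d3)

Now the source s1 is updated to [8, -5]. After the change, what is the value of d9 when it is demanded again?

Demanding d9 again yields 3.

First demand of the output computes:
  d3 = suml([-7, -8]) = -15
  d7 = absv(-15) = 15
  d9 = min2(-15, 15) = -15

After the edit, cleaning proceeds:
  d3: a read changed (s1 [-7, -8]->[8, -5]) — executes, giving 3.
  d7: a read changed (d3 -15->3) — executes, giving 3.
  d9: a read changed (d3 -15->3; d7 15->3) — executes, giving 3.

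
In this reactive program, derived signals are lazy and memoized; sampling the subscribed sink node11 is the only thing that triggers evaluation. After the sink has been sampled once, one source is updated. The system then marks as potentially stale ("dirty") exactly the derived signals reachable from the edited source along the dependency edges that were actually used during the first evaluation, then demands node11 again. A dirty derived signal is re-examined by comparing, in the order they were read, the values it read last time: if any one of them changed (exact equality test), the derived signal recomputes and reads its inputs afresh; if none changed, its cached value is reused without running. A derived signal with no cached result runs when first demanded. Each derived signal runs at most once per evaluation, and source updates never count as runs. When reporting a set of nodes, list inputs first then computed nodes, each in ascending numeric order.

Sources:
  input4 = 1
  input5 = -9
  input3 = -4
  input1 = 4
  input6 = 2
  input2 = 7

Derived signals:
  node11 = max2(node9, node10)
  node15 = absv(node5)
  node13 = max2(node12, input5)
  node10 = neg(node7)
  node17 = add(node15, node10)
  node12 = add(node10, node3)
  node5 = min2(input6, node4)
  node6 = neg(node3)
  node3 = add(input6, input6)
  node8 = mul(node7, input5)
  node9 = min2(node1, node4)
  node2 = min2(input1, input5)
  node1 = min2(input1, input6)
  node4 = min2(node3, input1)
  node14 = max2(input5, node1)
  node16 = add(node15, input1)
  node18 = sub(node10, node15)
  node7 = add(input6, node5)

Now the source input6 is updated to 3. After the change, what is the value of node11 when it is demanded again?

Demanding node11 again yields 3.

First demand of the output computes:
  node1 = min2(4, 2) = 2
  node3 = add(2, 2) = 4
  node4 = min2(4, 4) = 4
  node5 = min2(2, 4) = 2
  node7 = add(2, 2) = 4
  node9 = min2(2, 4) = 2
  node10 = neg(4) = -4
  node11 = max2(2, -4) = 2

After the edit, cleaning proceeds:
  node1: a read changed (input6 2->3) — executes, giving 3.
  node3: a read changed (input6 2->3; input6 2->3) — executes, giving 6.
  node4: a read changed (node3 4->6) — executes, giving 4 — identical to its old value.
  node5: a read changed (input6 2->3) — executes, giving 3.
  node7: a read changed (input6 2->3; node5 2->3) — executes, giving 6.
  node9: a read changed (node1 2->3) — executes, giving 3.
  node10: a read changed (node7 4->6) — executes, giving -6.
  node11: a read changed (node9 2->3; node10 -4->-6) — executes, giving 3.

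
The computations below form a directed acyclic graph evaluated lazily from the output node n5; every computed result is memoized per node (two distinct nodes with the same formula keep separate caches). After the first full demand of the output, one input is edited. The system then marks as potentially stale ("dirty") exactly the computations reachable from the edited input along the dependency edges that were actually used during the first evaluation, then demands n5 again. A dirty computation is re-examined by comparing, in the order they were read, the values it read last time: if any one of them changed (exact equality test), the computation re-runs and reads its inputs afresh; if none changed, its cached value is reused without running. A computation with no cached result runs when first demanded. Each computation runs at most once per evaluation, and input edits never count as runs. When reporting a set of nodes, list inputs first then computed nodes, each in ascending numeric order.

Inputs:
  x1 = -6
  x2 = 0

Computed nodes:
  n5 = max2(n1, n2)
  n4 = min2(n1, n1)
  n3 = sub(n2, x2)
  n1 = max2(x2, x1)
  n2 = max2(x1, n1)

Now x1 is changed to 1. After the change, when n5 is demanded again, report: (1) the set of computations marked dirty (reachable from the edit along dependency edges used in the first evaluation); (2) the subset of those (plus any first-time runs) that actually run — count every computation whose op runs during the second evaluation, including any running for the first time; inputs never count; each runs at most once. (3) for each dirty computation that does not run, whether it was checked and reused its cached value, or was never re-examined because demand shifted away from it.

The edit dirties: n1, n2, n5.
3 computations run: n1, n2, n5.
No dirty computation escaped a run.

First demand of the output computes:
  n1 = max2(0, -6) = 0
  n2 = max2(-6, 0) = 0
  n5 = max2(0, 0) = 0

After the edit, cleaning proceeds:
  n1: a read changed (x1 -6->1) — executes, giving 1.
  n2: a read changed (x1 -6->1; n1 0->1) — executes, giving 1.
  n5: a read changed (n1 0->1; n2 0->1) — executes, giving 1.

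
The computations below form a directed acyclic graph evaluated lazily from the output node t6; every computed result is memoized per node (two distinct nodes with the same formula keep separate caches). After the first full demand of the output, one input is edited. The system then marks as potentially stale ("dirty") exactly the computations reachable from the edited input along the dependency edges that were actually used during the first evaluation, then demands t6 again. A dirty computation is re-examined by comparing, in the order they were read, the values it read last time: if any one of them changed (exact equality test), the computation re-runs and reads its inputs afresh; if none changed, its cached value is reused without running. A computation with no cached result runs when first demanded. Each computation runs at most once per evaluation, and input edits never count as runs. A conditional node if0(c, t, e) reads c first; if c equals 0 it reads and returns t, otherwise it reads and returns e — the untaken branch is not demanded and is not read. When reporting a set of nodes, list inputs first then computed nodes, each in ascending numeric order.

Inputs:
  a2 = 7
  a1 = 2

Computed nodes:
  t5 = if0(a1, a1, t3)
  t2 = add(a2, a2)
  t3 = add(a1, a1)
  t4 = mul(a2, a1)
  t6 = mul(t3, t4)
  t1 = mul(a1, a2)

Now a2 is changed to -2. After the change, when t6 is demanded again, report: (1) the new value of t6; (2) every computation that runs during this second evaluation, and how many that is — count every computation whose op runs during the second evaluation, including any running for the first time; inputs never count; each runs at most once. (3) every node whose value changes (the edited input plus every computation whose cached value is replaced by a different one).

First demand of the output computes:
  t3 = add(2, 2) = 4
  t4 = mul(7, 2) = 14
  t6 = mul(4, 14) = 56

After the edit, cleaning proceeds:
  t4: a read changed (a2 7->-2) — executes, giving -4.
  t6: a read changed (t4 14->-4) — executes, giving -16.

Demanding t6 again yields -16.
2 computations run: t4, t6.
The nodes whose values change: a2, t4, t6.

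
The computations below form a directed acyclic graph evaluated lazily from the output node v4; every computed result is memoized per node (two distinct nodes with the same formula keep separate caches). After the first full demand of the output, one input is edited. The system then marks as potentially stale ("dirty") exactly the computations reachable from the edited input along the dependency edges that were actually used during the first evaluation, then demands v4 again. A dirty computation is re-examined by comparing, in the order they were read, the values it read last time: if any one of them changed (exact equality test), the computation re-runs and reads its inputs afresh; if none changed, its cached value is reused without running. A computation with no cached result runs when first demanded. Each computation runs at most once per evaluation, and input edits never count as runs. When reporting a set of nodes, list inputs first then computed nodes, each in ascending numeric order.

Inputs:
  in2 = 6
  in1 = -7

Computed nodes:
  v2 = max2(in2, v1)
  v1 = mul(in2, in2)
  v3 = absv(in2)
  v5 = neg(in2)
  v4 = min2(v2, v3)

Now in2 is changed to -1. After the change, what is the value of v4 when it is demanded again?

Demanding v4 again yields 1.

First demand of the output computes:
  v1 = mul(6, 6) = 36
  v2 = max2(6, 36) = 36
  v3 = absv(6) = 6
  v4 = min2(36, 6) = 6

After the edit, cleaning proceeds:
  v1: a read changed (in2 6->-1; in2 6->-1) — executes, giving 1.
  v2: a read changed (in2 6->-1; v1 36->1) — executes, giving 1.
  v3: a read changed (in2 6->-1) — executes, giving 1.
  v4: a read changed (v2 36->1; v3 6->1) — executes, giving 1.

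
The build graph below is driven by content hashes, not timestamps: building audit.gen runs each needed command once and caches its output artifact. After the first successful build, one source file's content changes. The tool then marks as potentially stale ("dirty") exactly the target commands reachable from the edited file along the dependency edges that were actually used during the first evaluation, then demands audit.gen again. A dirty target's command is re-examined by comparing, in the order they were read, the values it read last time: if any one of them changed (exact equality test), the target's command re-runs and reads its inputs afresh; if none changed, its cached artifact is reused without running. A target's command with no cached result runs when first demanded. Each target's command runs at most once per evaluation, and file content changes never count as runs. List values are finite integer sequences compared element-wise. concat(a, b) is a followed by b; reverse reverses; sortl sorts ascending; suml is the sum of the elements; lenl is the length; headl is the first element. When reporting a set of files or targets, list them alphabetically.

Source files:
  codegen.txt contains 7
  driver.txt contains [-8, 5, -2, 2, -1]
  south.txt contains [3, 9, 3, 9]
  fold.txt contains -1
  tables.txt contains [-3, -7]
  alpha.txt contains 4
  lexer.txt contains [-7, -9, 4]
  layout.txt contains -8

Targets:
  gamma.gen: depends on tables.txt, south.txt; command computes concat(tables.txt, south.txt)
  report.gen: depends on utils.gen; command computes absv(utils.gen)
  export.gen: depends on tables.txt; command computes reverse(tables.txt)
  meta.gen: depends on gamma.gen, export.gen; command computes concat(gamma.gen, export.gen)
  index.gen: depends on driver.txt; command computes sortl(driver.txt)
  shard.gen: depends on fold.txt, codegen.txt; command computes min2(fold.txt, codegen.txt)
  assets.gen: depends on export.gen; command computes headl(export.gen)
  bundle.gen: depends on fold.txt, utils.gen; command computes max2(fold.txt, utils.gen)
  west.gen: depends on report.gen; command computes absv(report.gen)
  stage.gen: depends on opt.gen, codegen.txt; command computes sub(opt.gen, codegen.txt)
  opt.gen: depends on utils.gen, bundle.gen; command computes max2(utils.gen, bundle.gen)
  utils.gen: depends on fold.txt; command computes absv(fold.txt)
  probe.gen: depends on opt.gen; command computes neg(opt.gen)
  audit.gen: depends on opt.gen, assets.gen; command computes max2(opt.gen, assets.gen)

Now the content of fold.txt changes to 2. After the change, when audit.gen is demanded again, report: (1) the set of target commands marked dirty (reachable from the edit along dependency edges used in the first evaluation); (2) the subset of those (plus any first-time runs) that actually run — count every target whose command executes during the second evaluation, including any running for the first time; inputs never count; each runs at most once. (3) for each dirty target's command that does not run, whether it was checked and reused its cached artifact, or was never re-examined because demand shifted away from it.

Dirty set: audit.gen, bundle.gen, opt.gen, utils.gen.
Run set: audit.gen, bundle.gen, opt.gen, utils.gen (4 run).
All dirty target commands ended up running.

Initial pass — values computed on the first demand:
  export.gen = reverse([-3, -7]) = [-7, -3]
  assets.gen = headl([-7, -3]) = -7
  utils.gen = absv(-1) = 1
  bundle.gen = max2(-1, 1) = 1
  opt.gen = max2(1, 1) = 1
  audit.gen = max2(1, -7) = 1

Second demand — change propagation:
  utils.gen: re-runs because fold.txt -1->2; new result 2.
  bundle.gen: re-runs because fold.txt -1->2; utils.gen 1->2; new result 2.
  opt.gen: re-runs because utils.gen 1->2; bundle.gen 1->2; new result 2.
  audit.gen: re-runs because opt.gen 1->2; new result 2.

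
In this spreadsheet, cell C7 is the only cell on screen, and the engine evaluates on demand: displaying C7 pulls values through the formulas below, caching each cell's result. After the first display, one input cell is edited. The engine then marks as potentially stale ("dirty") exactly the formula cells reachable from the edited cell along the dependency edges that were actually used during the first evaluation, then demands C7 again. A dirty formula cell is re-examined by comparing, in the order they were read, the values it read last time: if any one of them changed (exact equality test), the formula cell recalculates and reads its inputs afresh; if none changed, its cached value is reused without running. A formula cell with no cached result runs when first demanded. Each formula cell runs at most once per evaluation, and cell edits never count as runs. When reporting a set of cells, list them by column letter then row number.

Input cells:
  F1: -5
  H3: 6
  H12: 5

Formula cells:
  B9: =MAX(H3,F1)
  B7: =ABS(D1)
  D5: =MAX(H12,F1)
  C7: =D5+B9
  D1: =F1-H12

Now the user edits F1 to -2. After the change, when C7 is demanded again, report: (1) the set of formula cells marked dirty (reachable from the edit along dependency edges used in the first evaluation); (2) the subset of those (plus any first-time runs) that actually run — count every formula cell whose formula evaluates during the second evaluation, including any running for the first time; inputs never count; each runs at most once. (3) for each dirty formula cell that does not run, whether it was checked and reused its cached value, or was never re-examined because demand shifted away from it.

Dirty set: B9, C7, D5.
Run set: B9, D5 (2 run).
Re-examined without running (cache reused): C7.
The important point: at C7 every value read last time is unchanged, so the dirty flag clears without a run.

Initial pass — values computed on the first demand:
  B9 = MAX(6, -5) = 6
  D5 = MAX(5, -5) = 5
  C7 = 5 + 6 = 11

Second demand — change propagation:
  B9: re-runs because F1 -5->-2; new result 6 (unchanged).
  D5: re-runs because F1 -5->-2; new result 5 (unchanged).
  C7: re-examined; everything it read last time is the same (D5 unchanged, B9 unchanged) — cache 11 kept, no run.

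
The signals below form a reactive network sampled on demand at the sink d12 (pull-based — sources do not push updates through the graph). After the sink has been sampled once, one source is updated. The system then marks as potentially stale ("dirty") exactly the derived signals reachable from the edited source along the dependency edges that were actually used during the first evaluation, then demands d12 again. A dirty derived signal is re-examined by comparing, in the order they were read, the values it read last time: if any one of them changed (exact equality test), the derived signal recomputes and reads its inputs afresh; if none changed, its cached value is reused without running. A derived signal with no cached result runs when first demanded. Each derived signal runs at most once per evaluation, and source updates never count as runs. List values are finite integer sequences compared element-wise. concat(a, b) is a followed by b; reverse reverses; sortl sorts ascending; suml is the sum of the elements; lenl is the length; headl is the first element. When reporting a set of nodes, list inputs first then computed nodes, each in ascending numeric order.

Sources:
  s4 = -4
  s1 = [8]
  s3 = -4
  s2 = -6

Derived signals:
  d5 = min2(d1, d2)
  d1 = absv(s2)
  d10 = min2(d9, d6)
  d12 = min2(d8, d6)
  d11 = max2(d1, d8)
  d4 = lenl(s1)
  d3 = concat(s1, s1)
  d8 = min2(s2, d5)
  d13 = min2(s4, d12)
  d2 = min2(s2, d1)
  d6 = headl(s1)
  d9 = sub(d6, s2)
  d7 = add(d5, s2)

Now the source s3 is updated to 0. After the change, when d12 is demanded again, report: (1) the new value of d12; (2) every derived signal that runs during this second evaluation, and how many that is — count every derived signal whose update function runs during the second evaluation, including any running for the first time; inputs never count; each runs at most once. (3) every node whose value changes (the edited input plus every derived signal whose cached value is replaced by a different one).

Initial pass — values computed on the first demand:
  d1 = absv(-6) = 6
  d2 = min2(-6, 6) = -6
  d5 = min2(6, -6) = -6
  d6 = headl([8]) = 8
  d8 = min2(-6, -6) = -6
  d12 = min2(-6, 8) = -6

Second demand — change propagation:
  no demanded computation ever read s3, so the edit dirties nothing and nothing runs.

The important point: nothing the output needs ever reads s3, so the edit is invisible to it.

d12 now evaluates to -6.
Run set: none (0 run).
Changed values: s3.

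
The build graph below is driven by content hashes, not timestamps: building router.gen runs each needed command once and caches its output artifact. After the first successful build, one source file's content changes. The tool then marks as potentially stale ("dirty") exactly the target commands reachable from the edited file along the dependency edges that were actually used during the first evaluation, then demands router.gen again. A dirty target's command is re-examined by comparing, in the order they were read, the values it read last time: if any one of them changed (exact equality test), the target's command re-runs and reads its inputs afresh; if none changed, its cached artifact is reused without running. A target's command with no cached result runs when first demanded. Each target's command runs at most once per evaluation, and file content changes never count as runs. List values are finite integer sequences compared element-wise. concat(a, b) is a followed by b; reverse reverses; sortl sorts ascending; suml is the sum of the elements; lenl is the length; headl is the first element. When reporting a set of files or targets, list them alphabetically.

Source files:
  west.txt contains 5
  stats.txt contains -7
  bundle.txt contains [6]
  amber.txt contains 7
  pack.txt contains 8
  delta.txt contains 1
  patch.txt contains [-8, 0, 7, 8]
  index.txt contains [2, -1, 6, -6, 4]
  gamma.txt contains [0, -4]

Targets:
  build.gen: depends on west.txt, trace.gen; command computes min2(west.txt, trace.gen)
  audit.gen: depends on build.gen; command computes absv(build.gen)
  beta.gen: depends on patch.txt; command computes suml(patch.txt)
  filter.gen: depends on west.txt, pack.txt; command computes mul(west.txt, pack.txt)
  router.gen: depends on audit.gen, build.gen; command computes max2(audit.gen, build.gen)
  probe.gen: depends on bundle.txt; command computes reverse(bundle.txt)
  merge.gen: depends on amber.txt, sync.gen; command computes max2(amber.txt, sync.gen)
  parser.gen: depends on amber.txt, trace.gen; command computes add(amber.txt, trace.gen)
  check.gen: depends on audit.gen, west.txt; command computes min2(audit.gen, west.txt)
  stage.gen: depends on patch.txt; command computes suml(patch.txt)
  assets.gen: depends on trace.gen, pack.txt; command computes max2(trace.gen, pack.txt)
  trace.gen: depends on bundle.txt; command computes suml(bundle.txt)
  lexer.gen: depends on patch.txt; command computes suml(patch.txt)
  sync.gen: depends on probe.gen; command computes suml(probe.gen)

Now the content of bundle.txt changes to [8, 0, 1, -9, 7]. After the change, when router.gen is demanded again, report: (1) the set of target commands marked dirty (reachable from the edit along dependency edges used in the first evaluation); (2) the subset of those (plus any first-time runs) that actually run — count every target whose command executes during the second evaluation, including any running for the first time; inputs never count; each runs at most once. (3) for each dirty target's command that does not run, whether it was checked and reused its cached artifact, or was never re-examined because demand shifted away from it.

Initial pass — values computed on the first demand:
  trace.gen = suml([6]) = 6
  build.gen = min2(5, 6) = 5
  audit.gen = absv(5) = 5
  router.gen = max2(5, 5) = 5

Second demand — change propagation:
  trace.gen: re-runs because bundle.txt [6]->[8, 0, 1, -9, 7]; new result 7.
  build.gen: re-runs because trace.gen 6->7; new result 5 (unchanged).
  audit.gen: re-examined; everything it read last time is the same (build.gen unchanged) — cache 5 kept, no run.
  router.gen: re-examined; everything it read last time is the same (audit.gen unchanged, build.gen unchanged) — cache 5 kept, no run.

The important point: build.gen recomputes to an identical value, and the output ends up unchanged.

Dirty set: audit.gen, build.gen, router.gen, trace.gen.
Run set: build.gen, trace.gen (2 run).
Re-examined without running (cache reused): audit.gen, router.gen.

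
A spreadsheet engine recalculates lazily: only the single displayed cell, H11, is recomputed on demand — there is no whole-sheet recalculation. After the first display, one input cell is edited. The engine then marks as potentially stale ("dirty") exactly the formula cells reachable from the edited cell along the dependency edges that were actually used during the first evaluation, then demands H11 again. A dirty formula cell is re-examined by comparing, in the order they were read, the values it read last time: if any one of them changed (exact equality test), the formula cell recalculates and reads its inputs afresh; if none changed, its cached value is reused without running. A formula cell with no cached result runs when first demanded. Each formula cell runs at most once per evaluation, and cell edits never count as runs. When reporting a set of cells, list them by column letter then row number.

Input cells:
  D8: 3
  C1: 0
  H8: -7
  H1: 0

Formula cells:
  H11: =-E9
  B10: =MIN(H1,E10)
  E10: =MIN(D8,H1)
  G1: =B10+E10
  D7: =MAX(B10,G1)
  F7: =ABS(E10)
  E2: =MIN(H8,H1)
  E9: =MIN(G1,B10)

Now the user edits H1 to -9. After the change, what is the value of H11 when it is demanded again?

New value of H11: 18.

First evaluation (everything demanded from the output):
  E10 = MIN(3, 0) = 0
  B10 = MIN(0, 0) = 0
  G1 = 0 + 0 = 0
  E9 = MIN(0, 0) = 0
  H11 = -(0) = 0

Propagation after the edit:
  E10: runs — H1 0->-9; result -9.
  B10: runs — H1 0->-9; E10 0->-9; result -9.
  G1: runs — B10 0->-9; E10 0->-9; result -18.
  E9: runs — G1 0->-18; B10 0->-9; result -18.
  H11: runs — E9 0->-18; result 18.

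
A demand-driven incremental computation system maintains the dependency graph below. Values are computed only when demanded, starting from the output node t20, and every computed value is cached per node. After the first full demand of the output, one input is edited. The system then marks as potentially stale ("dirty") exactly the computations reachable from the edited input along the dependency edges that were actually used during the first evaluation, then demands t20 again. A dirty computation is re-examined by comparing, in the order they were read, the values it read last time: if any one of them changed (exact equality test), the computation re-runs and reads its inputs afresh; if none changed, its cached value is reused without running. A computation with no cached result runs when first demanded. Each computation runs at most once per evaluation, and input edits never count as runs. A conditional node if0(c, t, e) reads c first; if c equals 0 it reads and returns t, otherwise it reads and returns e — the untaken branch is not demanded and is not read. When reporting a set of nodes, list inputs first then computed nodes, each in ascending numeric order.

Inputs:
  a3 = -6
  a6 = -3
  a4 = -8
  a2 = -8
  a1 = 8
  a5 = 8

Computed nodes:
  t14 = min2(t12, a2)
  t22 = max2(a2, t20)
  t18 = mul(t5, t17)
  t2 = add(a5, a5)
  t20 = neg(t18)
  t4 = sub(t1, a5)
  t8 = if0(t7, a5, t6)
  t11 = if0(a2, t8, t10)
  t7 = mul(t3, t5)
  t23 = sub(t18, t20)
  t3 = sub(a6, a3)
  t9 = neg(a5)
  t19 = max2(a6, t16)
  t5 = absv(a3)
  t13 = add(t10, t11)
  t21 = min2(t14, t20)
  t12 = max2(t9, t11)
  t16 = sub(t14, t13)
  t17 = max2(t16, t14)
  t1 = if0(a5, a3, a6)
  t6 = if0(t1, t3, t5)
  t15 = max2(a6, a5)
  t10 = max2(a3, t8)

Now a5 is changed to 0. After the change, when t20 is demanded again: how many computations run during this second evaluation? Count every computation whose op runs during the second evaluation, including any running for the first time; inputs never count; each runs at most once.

Computations that run: t1, t6, t9, t12 — 4 in total.
Key observation: the cutoff stops propagation at t8 — its inputs' values are unchanged, so it reuses its cache.

First evaluation (everything demanded from the output):
  t1 = if0(a5=8 -> else branch a6) = -3
  t3 = sub(-3, -6) = 3
  t5 = absv(-6) = 6
  t6 = if0(t1=-3 -> else branch t5) = 6
  t7 = mul(3, 6) = 18
  t8 = if0(t7=18 -> else branch t6) = 6
  t9 = neg(8) = -8
  t10 = max2(-6, 6) = 6
  t11 = if0(a2=-8 -> else branch t10) = 6
  t12 = max2(-8, 6) = 6
  t13 = add(6, 6) = 12
  t14 = min2(6, -8) = -8
  t16 = sub(-8, 12) = -20
  t17 = max2(-20, -8) = -8
  t18 = mul(6, -8) = -48
  t20 = neg(-48) = 48

Propagation after the edit:
  t1: runs — a5 8->0; result -6.
  t6: runs — t1 -3->-6; result 6 (same value as before).
  t8: checked — values it read are unchanged (t7 unchanged, t6 unchanged); reused cached 6 without running.
  t9: runs — a5 8->0; result 0.
  t10: checked — values it read are unchanged (a3 unchanged, t8 unchanged); reused cached 6 without running.
  t11: checked — values it read are unchanged (a2 unchanged, t10 unchanged); reused cached 6 without running.
  t12: runs — t9 -8->0; result 6 (same value as before).
  t13: checked — values it read are unchanged (t10 unchanged, t11 unchanged); reused cached 12 without running.
  t14: checked — values it read are unchanged (t12 unchanged, a2 unchanged); reused cached -8 without running.
  t16: checked — values it read are unchanged (t14 unchanged, t13 unchanged); reused cached -20 without running.
  t17: checked — values it read are unchanged (t16 unchanged, t14 unchanged); reused cached -8 without running.
  t18: checked — values it read are unchanged (t5 unchanged, t17 unchanged); reused cached -48 without running.
  t20: checked — values it read are unchanged (t18 unchanged); reused cached 48 without running.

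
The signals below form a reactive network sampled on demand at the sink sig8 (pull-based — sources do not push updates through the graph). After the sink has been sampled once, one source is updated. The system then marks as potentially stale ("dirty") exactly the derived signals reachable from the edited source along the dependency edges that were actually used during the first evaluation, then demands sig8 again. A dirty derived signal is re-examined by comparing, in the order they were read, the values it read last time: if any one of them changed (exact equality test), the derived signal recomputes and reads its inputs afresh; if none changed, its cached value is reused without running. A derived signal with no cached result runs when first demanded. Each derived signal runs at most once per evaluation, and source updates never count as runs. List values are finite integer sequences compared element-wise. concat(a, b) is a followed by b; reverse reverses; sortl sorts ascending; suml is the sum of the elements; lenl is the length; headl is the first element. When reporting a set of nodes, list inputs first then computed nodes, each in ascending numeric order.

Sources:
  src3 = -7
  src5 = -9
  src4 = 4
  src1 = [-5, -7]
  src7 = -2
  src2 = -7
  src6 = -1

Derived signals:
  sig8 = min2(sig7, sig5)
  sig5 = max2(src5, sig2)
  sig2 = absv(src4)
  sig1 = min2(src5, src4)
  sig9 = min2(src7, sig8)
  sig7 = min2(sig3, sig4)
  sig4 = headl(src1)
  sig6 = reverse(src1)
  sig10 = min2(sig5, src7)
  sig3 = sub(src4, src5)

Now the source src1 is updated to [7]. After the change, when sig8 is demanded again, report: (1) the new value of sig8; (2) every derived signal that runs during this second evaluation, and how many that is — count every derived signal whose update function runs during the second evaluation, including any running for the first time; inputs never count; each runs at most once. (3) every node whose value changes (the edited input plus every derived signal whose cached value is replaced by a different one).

sig8 now evaluates to 4.
Run set: sig4, sig7, sig8 (3 run).
Changed values: src1, sig4, sig7, sig8.

Initial pass — values computed on the first demand:
  sig2 = absv(4) = 4
  sig3 = sub(4, -9) = 13
  sig4 = headl([-5, -7]) = -5
  sig5 = max2(-9, 4) = 4
  sig7 = min2(13, -5) = -5
  sig8 = min2(-5, 4) = -5

Second demand — change propagation:
  sig4: re-runs because src1 [-5, -7]->[7]; new result 7.
  sig7: re-runs because sig4 -5->7; new result 7.
  sig8: re-runs because sig7 -5->7; new result 4.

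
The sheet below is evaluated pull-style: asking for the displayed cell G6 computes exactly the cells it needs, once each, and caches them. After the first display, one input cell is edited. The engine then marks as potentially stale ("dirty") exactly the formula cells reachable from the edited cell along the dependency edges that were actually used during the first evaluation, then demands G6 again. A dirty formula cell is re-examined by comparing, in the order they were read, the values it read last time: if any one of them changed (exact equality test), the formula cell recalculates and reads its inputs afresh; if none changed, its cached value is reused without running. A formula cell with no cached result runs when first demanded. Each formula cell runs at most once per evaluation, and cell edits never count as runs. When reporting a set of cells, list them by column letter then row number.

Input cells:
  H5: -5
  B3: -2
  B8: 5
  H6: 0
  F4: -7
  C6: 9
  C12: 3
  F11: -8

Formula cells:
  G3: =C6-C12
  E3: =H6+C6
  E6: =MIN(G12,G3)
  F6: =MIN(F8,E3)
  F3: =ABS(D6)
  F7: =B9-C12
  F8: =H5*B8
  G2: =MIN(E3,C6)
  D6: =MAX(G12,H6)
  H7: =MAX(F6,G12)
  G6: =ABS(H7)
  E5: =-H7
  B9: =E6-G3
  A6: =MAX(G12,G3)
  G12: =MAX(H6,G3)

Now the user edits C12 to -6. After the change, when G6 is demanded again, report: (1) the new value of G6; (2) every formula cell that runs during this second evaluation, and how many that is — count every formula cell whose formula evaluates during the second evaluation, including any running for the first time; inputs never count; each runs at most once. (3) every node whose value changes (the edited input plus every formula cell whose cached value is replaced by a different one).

Demanding G6 again yields 15.
4 formula cells run: G3, G6, G12, H7.
The nodes whose values change: C12, G3, G6, G12, H7.

First demand of the output computes:
  E3 = 0 + 9 = 9
  F8 = -5 * 5 = -25
  F6 = MIN(-25, 9) = -25
  G3 = 9 - 3 = 6
  G12 = MAX(0, 6) = 6
  H7 = MAX(-25, 6) = 6
  G6 = ABS(6) = 6

After the edit, cleaning proceeds:
  G3: a read changed (C12 3->-6) — executes, giving 15.
  G12: a read changed (G3 6->15) — executes, giving 15.
  H7: a read changed (G12 6->15) — executes, giving 15.
  G6: a read changed (H7 6->15) — executes, giving 15.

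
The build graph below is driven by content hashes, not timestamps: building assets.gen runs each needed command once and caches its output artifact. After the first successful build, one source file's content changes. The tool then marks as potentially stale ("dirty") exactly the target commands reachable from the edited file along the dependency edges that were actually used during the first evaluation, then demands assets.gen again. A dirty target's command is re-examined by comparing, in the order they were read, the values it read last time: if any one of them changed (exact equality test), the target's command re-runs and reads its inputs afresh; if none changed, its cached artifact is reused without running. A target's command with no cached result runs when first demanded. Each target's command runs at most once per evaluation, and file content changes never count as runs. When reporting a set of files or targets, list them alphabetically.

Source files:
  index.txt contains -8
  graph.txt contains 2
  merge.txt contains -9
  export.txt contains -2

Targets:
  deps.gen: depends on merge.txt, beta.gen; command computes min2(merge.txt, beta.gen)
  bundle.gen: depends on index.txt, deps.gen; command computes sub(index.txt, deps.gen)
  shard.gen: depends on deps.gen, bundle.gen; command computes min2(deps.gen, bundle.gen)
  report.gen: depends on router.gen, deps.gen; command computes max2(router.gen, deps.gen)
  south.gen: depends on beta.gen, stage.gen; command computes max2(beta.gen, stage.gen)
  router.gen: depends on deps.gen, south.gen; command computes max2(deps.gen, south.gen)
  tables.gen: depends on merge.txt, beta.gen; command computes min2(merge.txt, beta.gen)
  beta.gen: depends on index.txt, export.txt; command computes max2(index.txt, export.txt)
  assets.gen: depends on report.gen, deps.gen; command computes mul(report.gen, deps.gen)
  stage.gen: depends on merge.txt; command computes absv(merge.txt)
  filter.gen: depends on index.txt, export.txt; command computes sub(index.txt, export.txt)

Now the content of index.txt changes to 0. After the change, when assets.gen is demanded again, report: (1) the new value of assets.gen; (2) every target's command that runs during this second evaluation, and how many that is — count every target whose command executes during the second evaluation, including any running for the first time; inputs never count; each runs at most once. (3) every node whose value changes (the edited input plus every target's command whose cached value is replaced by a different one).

assets.gen now evaluates to -81.
Run set: beta.gen, deps.gen, south.gen (3 run).
Changed values: beta.gen, index.txt.
The important point: at router.gen every value read last time is unchanged, so the dirty flag clears without a run.

Initial pass — values computed on the first demand:
  beta.gen = max2(-8, -2) = -2
  deps.gen = min2(-9, -2) = -9
  stage.gen = absv(-9) = 9
  south.gen = max2(-2, 9) = 9
  router.gen = max2(-9, 9) = 9
  report.gen = max2(9, -9) = 9
  assets.gen = mul(9, -9) = -81

Second demand — change propagation:
  beta.gen: re-runs because index.txt -8->0; new result 0.
  deps.gen: re-runs because beta.gen -2->0; new result -9 (unchanged).
  south.gen: re-runs because beta.gen -2->0; new result 9 (unchanged).
  router.gen: re-examined; everything it read last time is the same (deps.gen unchanged, south.gen unchanged) — cache 9 kept, no run.
  report.gen: re-examined; everything it read last time is the same (router.gen unchanged, deps.gen unchanged) — cache 9 kept, no run.
  assets.gen: re-examined; everything it read last time is the same (report.gen unchanged, deps.gen unchanged) — cache -81 kept, no run.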